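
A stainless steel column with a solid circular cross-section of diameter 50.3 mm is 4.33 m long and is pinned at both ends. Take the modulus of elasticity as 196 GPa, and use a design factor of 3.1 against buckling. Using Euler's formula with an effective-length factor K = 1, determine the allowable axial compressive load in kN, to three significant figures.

P_allow = 10.5 kN

I = πd⁴/64 = π×50.3⁴/64 = 314200 mm⁴.
Effective length L_e = KL = 1×4.33 m = 4330 mm.
Euler critical load P_cr = π²EI/L_e² = π²×196000×314200/4330² = 32420 N.
P_allow = P_cr/n = 32420/3.1 = 10460 N.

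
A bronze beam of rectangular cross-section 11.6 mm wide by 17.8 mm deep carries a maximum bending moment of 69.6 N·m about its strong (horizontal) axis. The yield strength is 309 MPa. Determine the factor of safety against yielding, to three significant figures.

n = 2.72

Section modulus S = bh²/6 = 11.6×17.8²/6 = 612.6 mm³.
σ = M/S = 69600/612.6 = 113.6 MPa.
n = 309/113.6 = 2.720.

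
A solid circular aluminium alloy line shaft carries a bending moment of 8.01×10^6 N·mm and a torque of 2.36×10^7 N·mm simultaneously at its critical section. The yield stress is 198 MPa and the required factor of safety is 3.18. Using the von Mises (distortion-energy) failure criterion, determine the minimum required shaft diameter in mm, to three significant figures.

d = 153 mm

σ_allow = σ_y/n = 198/3.18 = 62.26 MPa.
For a solid shaft σ_b = 32M/(πd³) and τ = 16T/(πd³), so the von Mises stress is σ' = (16/πd³)·√(4M²+3T²).
√(4M²+3T²) = √(4×(8.010×10^6)² + 3×(2.360×10^7)²) = 4.390×10^7 N·mm.
d³ = 16×4.390×10^7/(π×62.26) = 3.591×10^6 mm³.
d = 153.1 mm.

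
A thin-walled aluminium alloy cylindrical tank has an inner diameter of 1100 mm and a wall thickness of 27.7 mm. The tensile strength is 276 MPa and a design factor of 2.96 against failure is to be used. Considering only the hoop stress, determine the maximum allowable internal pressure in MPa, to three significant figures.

σ_allow = 276/2.96 = 93.24 MPa.
σ_h = pD/(2t) → p_allow = 2σ_allow t/D = 2×93.24×27.7/1100 = 4.696 MPa.

p_allow = 4.70 MPa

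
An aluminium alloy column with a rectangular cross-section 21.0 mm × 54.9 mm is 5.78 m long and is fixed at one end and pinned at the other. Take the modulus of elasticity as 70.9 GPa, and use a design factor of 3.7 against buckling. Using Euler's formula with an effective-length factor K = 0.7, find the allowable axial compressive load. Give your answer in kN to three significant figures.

P_allow = 0.489 kN

Buckling occurs about the weak axis: I_min = h·b³/12 = 54.9×21.0³/12 = 42370 mm⁴ (b = 21.0 mm is the smaller dimension).
Effective length L_e = KL = 0.7×5.78 m = 4046 mm.
Euler critical load P_cr = π²EI/L_e² = π²×70900×42370/4046² = 1811 N.
P_allow = P_cr/n = 1811/3.7 = 489.5 N.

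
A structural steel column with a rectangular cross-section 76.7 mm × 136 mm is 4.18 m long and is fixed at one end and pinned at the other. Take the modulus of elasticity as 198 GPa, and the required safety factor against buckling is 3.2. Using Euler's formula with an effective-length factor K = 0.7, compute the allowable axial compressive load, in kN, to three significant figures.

Buckling occurs about the weak axis: I_min = h·b³/12 = 136×76.7³/12 = 5.114×10^6 mm⁴ (b = 76.7 mm is the smaller dimension).
Effective length L_e = KL = 0.7×4.18 m = 2926 mm.
Euler critical load P_cr = π²EI/L_e² = π²×198000×5.114×10^6/2926² = 1.167×10^6 N.
P_allow = P_cr/n = 1.167×10^6/3.2 = 364800 N.

P_allow = 365 kN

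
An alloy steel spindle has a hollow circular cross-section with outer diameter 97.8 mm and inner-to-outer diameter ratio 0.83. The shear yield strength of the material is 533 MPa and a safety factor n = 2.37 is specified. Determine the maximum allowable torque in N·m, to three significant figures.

T_allow = 21700 N·m

τ_allow = 533/2.37 = 224.9 MPa.
For a hollow shaft T_allow = τ_allow·πd_o³(1−k⁴)/16 with 1−k⁴ = 0.5254, so πd_o³(1−k⁴)/16 = 96510 mm³.
T_allow = 224.9×96510 = 2.170×10^7 N·mm = 21700 N·m.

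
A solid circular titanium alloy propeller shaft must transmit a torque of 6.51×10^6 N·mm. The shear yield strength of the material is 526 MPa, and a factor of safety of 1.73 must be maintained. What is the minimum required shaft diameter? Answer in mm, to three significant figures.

Allowable shear stress τ_allow = 526/1.73 = 304.0 MPa.
For a solid shaft τ = 16T/(πd³), so d³ = 16T/(π τ_allow) = 16×6510000/(π×304.0) = 109000 mm³.
d = (109000)^(1/3) = 47.78 mm.

d = 47.8 mm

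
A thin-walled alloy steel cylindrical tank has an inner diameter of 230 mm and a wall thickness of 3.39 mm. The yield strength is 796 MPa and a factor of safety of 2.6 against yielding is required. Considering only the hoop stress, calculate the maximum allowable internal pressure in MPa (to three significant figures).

p_allow = 9.02 MPa

σ_allow = 796/2.6 = 306.2 MPa.
σ_h = pD/(2t) → p_allow = 2σ_allow t/D = 2×306.2×3.39/230 = 9.025 MPa.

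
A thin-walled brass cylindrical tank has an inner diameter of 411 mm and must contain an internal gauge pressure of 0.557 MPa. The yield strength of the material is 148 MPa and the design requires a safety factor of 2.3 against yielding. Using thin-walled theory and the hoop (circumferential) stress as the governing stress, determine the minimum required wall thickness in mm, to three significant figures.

σ_allow = 148/2.3 = 64.35 MPa.
Hoop stress σ_h = pD/(2t), so t = pD/(2σ_allow) = 0.557×411/(2×64.35) = 1.779 mm.

t = 1.78 mm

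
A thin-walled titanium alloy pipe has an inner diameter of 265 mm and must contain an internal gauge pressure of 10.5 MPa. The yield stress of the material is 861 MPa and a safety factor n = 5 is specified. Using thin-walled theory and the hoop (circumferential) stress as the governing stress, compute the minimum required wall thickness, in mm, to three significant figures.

σ_allow = 861/5 = 172.2 MPa.
Hoop stress σ_h = pD/(2t), so t = pD/(2σ_allow) = 10.5×265/(2×172.2) = 8.079 mm.

t = 8.08 mm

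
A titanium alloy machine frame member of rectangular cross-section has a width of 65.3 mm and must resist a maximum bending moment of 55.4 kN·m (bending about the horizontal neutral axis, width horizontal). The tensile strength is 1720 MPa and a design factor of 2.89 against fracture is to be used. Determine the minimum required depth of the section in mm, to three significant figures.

σ_allow = 1720/2.89 = 595.2 MPa.
For a rectangular section σ = 6M/(bh²), so h² = 6M/(b σ_allow) = 6×5.5400×10^7/(65.3×595.2) = 8553 mm².
h = 92.48 mm.

h = 92.5 mm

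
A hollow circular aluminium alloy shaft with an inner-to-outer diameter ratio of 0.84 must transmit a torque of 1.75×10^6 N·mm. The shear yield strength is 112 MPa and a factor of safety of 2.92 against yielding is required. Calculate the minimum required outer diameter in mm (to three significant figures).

d_o = 77.3 mm

τ_allow = 112/2.92 = 38.36 MPa.
For a hollow shaft τ = 16T/[πd_o³(1−k⁴)] with k = 0.84, so 1−k⁴ = 0.5021.
d_o³ = 16T/[π τ_allow (1−k⁴)] = 16×1750000/(π×38.36×0.5021) = 462800 mm³.
d_o = 77.35 mm.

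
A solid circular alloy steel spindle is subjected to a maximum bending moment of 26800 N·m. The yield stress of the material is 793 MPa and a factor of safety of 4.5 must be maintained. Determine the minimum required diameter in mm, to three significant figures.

d = 116 mm

σ_allow = 793/4.5 = 176.2 MPa.
For a solid circular section σ = 32M/(πd³), so d³ = 32M/(π σ_allow) = 32×2.6800×10^7/(π×176.2) = 1.549×10^6 mm³.
d = 115.7 mm.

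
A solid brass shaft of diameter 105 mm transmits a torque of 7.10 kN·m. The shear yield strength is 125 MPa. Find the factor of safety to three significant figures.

τ = 16T/(πd³) = 16×7100000/(π×105³) = 31.24 MPa.
n = τ_limit/τ = 125/31.24 = 4.002.

n = 4.00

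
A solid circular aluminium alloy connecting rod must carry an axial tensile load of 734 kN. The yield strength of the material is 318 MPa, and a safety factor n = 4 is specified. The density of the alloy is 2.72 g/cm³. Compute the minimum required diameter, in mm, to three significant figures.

d = 108 mm

Allowable stress σ_allow = 318/4 = 79.50 MPa.
Required area A = F/σ_allow = 734000/79.50 = 9233 mm².
A = πd²/4 → d = √(4A/π) = 108.4 mm.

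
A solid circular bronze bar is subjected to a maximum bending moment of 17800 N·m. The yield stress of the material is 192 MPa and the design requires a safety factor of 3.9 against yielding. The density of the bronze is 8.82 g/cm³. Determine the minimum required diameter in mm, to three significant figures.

σ_allow = 192/3.9 = 49.23 MPa.
For a solid circular section σ = 32M/(πd³), so d³ = 32M/(π σ_allow) = 32×1.7800×10^7/(π×49.23) = 3.683×10^6 mm³.
d = 154.4 mm.

d = 154 mm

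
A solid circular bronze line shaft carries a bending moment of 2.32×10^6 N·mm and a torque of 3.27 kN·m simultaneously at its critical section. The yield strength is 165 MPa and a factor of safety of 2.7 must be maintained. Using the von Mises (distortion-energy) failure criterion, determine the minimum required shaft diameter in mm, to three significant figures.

d = 84.8 mm

σ_allow = σ_y/n = 165/2.7 = 61.11 MPa.
For a solid shaft σ_b = 32M/(πd³) and τ = 16T/(πd³), so the von Mises stress is σ' = (16/πd³)·√(4M²+3T²).
√(4M²+3T²) = √(4×(2.320×10^6)² + 3×(3.270×10^6)²) = 7.322×10^6 N·mm.
d³ = 16×7.322×10^6/(π×61.11) = 610200 mm³.
d = 84.82 mm.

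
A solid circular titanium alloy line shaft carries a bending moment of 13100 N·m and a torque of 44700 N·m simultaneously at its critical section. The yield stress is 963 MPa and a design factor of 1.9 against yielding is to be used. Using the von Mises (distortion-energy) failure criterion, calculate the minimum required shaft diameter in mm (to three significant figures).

d = 93.6 mm

σ_allow = σ_y/n = 963/1.9 = 506.8 MPa.
For a solid shaft σ_b = 32M/(πd³) and τ = 16T/(πd³), so the von Mises stress is σ' = (16/πd³)·√(4M²+3T²).
√(4M²+3T²) = √(4×(1.310×10^7)² + 3×(4.470×10^7)²) = 8.174×10^7 N·mm.
d³ = 16×8.174×10^7/(π×506.8) = 821300 mm³.
d = 93.65 mm.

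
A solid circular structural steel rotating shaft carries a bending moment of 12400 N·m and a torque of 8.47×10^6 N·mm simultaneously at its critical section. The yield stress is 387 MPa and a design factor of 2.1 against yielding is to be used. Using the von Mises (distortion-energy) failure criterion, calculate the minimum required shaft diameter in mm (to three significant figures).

d = 92.7 mm

σ_allow = σ_y/n = 387/2.1 = 184.3 MPa.
For a solid shaft σ_b = 32M/(πd³) and τ = 16T/(πd³), so the von Mises stress is σ' = (16/πd³)·√(4M²+3T²).
√(4M²+3T²) = √(4×(1.240×10^7)² + 3×(8.470×10^6)²) = 2.881×10^7 N·mm.
d³ = 16×2.881×10^7/(π×184.3) = 796300 mm³.
d = 92.69 mm.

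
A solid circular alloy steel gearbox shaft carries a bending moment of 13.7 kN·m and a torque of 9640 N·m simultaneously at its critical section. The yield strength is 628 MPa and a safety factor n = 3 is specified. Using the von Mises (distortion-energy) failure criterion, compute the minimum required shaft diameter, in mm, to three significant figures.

d = 92.1 mm

σ_allow = σ_y/n = 628/3 = 209.3 MPa.
For a solid shaft σ_b = 32M/(πd³) and τ = 16T/(πd³), so the von Mises stress is σ' = (16/πd³)·√(4M²+3T²).
√(4M²+3T²) = √(4×(1.370×10^7)² + 3×(9.640×10^6)²) = 3.209×10^7 N·mm.
d³ = 16×3.209×10^7/(π×209.3) = 780600 mm³.
d = 92.08 mm.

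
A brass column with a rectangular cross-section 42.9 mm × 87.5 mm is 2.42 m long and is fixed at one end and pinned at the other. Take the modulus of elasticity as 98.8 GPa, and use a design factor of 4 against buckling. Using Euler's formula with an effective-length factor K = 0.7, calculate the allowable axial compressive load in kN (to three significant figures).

Buckling occurs about the weak axis: I_min = h·b³/12 = 87.5×42.9³/12 = 575700 mm⁴ (b = 42.9 mm is the smaller dimension).
Effective length L_e = KL = 0.7×2.42 m = 1694 mm.
Euler critical load P_cr = π²EI/L_e² = π²×98800×575700/1694² = 195600 N.
P_allow = P_cr/n = 195600/4 = 48910 N.

P_allow = 48.9 kN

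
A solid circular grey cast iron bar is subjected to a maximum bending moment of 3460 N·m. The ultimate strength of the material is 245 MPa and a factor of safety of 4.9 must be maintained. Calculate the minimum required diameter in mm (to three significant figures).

σ_allow = 245/4.9 = 50.00 MPa.
For a solid circular section σ = 32M/(πd³), so d³ = 32M/(π σ_allow) = 32×3460000/(π×50.00) = 704900 mm³.
d = 89.00 mm.

d = 89.0 mm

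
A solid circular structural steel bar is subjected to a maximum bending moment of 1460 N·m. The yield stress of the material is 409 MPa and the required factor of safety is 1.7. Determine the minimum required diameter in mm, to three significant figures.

d = 39.5 mm

σ_allow = 409/1.7 = 240.6 MPa.
For a solid circular section σ = 32M/(πd³), so d³ = 32M/(π σ_allow) = 32×1460000/(π×240.6) = 61810 mm³.
d = 39.54 mm.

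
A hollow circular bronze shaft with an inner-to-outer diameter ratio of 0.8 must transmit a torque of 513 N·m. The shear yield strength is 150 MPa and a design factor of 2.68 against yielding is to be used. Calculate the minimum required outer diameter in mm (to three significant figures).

τ_allow = 150/2.68 = 55.97 MPa.
For a hollow shaft τ = 16T/[πd_o³(1−k⁴)] with k = 0.8, so 1−k⁴ = 0.5904.
d_o³ = 16T/[π τ_allow (1−k⁴)] = 16×513000/(π×55.97×0.5904) = 79070 mm³.
d_o = 42.92 mm.

d_o = 42.9 mm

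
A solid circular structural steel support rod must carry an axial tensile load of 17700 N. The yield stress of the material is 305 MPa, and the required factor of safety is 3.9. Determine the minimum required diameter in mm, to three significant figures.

Allowable stress σ_allow = 305/3.9 = 78.21 MPa.
Required area A = F/σ_allow = 17700/78.21 = 226.3 mm².
A = πd²/4 → d = √(4A/π) = 16.98 mm.

d = 17.0 mm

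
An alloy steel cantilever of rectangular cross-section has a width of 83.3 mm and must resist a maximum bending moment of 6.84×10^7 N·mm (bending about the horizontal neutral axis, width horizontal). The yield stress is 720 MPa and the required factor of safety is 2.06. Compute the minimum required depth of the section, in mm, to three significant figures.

σ_allow = 720/2.06 = 349.5 MPa.
For a rectangular section σ = 6M/(bh²), so h² = 6M/(b σ_allow) = 6×6.8400×10^7/(83.3×349.5) = 14100 mm².
h = 118.7 mm.

h = 119 mm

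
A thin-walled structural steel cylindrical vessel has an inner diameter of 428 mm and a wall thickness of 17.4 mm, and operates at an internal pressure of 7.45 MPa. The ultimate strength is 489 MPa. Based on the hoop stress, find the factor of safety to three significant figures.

n = 5.34

σ_h = pD/(2t) = 7.45×428/(2×17.4) = 91.63 MPa.
n = 489/91.63 = 5.337.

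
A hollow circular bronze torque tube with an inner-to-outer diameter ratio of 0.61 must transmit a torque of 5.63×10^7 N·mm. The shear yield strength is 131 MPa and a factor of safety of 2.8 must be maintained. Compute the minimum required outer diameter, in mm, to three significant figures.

d_o = 192 mm

τ_allow = 131/2.8 = 46.79 MPa.
For a hollow shaft τ = 16T/[πd_o³(1−k⁴)] with k = 0.61, so 1−k⁴ = 0.8615.
d_o³ = 16T/[π τ_allow (1−k⁴)] = 16×5.6300×10^7/(π×46.79×0.8615) = 7.114×10^6 mm³.
d_o = 192.3 mm.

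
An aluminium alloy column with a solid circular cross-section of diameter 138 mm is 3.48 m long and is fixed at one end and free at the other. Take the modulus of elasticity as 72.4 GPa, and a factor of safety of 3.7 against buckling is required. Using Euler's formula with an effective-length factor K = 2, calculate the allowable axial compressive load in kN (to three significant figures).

I = πd⁴/64 = π×138⁴/64 = 1.780×10^7 mm⁴.
Effective length L_e = KL = 2×3.48 m = 6960 mm.
Euler critical load P_cr = π²EI/L_e² = π²×72400×1.780×10^7/6960² = 262600 N.
P_allow = P_cr/n = 262600/3.7 = 70970 N.

P_allow = 71.0 kN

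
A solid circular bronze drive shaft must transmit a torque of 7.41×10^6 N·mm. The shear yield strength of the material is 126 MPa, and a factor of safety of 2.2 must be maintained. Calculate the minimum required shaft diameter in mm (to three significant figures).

Allowable shear stress τ_allow = 126/2.2 = 57.27 MPa.
For a solid shaft τ = 16T/(πd³), so d³ = 16T/(π τ_allow) = 16×7410000/(π×57.27) = 658900 mm³.
d = (658900)^(1/3) = 87.02 mm.

d = 87.0 mm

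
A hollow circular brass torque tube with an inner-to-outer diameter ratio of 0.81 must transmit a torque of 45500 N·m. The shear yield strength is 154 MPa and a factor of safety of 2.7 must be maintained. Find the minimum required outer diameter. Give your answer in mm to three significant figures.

d_o = 193 mm

τ_allow = 154/2.7 = 57.04 MPa.
For a hollow shaft τ = 16T/[πd_o³(1−k⁴)] with k = 0.81, so 1−k⁴ = 0.5695.
d_o³ = 16T/[π τ_allow (1−k⁴)] = 16×4.5500×10^7/(π×57.04×0.5695) = 7.134×10^6 mm³.
d_o = 192.5 mm.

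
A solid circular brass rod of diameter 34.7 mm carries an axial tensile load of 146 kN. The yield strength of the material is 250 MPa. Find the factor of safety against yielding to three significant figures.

A = πd²/4 = 945.7 mm².
σ = F/A = 146000/945.7 = 154.4 MPa.
n = 250/154.4 = 1.619.

n = 1.62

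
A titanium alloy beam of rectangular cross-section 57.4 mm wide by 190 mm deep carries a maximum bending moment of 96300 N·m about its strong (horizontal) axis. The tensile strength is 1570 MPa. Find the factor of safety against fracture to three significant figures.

Section modulus S = bh²/6 = 57.4×190²/6 = 345400 mm³.
σ = M/S = 9.6300×10^7/345400 = 278.8 MPa.
n = 1570/278.8 = 5.630.

n = 5.63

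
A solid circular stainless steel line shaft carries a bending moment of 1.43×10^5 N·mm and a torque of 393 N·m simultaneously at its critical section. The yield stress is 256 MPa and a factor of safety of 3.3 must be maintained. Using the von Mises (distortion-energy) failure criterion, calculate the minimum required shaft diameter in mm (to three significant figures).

d = 36.5 mm

σ_allow = σ_y/n = 256/3.3 = 77.58 MPa.
For a solid shaft σ_b = 32M/(πd³) and τ = 16T/(πd³), so the von Mises stress is σ' = (16/πd³)·√(4M²+3T²).
√(4M²+3T²) = √(4×(143000)² + 3×(393000)²) = 738300 N·mm.
d³ = 16×738300/(π×77.58) = 48470 mm³.
d = 36.46 mm.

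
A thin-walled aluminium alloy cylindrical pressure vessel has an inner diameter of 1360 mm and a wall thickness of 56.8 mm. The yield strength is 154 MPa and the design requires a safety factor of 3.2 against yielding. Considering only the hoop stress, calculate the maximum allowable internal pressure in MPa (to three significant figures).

σ_allow = 154/3.2 = 48.12 MPa.
σ_h = pD/(2t) → p_allow = 2σ_allow t/D = 2×48.12×56.8/1360 = 4.020 MPa.

p_allow = 4.02 MPa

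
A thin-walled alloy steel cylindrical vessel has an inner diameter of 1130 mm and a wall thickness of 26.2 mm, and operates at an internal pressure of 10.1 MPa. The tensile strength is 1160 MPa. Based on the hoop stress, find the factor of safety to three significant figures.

n = 5.33

σ_h = pD/(2t) = 10.1×1130/(2×26.2) = 217.8 MPa.
n = 1160/217.8 = 5.326.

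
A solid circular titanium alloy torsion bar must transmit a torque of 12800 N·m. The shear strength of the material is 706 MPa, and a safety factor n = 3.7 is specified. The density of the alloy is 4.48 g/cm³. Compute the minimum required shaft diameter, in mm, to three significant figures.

d = 69.9 mm

Allowable shear stress τ_allow = 706/3.7 = 190.8 MPa.
For a solid shaft τ = 16T/(πd³), so d³ = 16T/(π τ_allow) = 16×1.2800×10^7/(π×190.8) = 341600 mm³.
d = (341600)^(1/3) = 69.91 mm.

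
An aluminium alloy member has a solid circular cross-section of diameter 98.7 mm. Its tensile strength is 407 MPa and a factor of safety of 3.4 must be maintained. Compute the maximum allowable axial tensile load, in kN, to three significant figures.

σ_allow = 407/3.4 = 119.7 MPa.
A = πd²/4 = π×98.7²/4 = 7651 mm².
F_allow = σ_allow × A = 119.7×7651 = 915900 N.

F_allow = 916 kN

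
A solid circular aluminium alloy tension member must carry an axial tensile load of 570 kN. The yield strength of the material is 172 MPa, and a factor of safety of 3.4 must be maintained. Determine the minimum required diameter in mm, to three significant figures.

Allowable stress σ_allow = 172/3.4 = 50.59 MPa.
Required area A = F/σ_allow = 570000/50.59 = 11270 mm².
A = πd²/4 → d = √(4A/π) = 119.8 mm.

d = 120 mm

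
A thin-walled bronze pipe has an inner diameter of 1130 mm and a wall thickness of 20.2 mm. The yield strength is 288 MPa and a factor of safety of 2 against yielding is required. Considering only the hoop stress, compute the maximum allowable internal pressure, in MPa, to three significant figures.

σ_allow = 288/2 = 144.0 MPa.
σ_h = pD/(2t) → p_allow = 2σ_allow t/D = 2×144.0×20.2/1130 = 5.148 MPa.

p_allow = 5.15 MPa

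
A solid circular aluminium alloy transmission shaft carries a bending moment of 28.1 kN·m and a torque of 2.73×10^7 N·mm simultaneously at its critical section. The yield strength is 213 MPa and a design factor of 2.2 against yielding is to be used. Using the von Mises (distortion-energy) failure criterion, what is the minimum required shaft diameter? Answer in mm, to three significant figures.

σ_allow = σ_y/n = 213/2.2 = 96.82 MPa.
For a solid shaft σ_b = 32M/(πd³) and τ = 16T/(πd³), so the von Mises stress is σ' = (16/πd³)·√(4M²+3T²).
√(4M²+3T²) = √(4×(2.810×10^7)² + 3×(2.730×10^7)²) = 7.345×10^7 N·mm.
d³ = 16×7.345×10^7/(π×96.82) = 3.864×10^6 mm³.
d = 156.9 mm.

d = 157 mm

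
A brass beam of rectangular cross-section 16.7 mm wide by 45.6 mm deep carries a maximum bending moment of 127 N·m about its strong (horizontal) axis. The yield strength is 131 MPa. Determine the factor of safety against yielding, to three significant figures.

n = 5.97

Section modulus S = bh²/6 = 16.7×45.6²/6 = 5788 mm³.
σ = M/S = 127000/5788 = 21.94 MPa.
n = 131/21.94 = 5.970.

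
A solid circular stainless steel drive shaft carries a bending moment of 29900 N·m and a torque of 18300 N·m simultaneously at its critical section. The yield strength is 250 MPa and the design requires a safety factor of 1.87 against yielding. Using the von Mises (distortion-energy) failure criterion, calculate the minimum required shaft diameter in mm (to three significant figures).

d = 137 mm

σ_allow = σ_y/n = 250/1.87 = 133.7 MPa.
For a solid shaft σ_b = 32M/(πd³) and τ = 16T/(πd³), so the von Mises stress is σ' = (16/πd³)·√(4M²+3T²).
√(4M²+3T²) = √(4×(2.990×10^7)² + 3×(1.830×10^7)²) = 6.768×10^7 N·mm.
d³ = 16×6.768×10^7/(π×133.7) = 2.578×10^6 mm³.
d = 137.1 mm.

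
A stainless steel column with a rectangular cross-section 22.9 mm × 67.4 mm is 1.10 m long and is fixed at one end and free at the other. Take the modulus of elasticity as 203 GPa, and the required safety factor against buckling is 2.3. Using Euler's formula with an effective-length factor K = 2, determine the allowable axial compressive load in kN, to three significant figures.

P_allow = 12.1 kN

Buckling occurs about the weak axis: I_min = h·b³/12 = 67.4×22.9³/12 = 67450 mm⁴ (b = 22.9 mm is the smaller dimension).
Effective length L_e = KL = 2×1.10 m = 2200 mm.
Euler critical load P_cr = π²EI/L_e² = π²×203000×67450/2200² = 27920 N.
P_allow = P_cr/n = 27920/2.3 = 12140 N.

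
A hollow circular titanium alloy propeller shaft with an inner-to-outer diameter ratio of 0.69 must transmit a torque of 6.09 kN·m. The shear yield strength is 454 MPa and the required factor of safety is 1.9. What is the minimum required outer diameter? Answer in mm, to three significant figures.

d_o = 55.2 mm

τ_allow = 454/1.9 = 238.9 MPa.
For a hollow shaft τ = 16T/[πd_o³(1−k⁴)] with k = 0.69, so 1−k⁴ = 0.7733.
d_o³ = 16T/[π τ_allow (1−k⁴)] = 16×6090000/(π×238.9×0.7733) = 167800 mm³.
d_o = 55.16 mm.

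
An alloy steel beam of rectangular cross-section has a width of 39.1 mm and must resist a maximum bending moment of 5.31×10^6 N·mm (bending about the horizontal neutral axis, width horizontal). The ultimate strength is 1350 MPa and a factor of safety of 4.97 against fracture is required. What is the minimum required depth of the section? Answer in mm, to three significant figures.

σ_allow = 1350/4.97 = 271.6 MPa.
For a rectangular section σ = 6M/(bh²), so h² = 6M/(b σ_allow) = 6×5310000/(39.1×271.6) = 3000 mm².
h = 54.77 mm.

h = 54.8 mm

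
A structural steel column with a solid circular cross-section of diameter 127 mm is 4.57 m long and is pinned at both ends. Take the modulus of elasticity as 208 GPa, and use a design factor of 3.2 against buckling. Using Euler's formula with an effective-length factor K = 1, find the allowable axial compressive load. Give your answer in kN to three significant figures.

I = πd⁴/64 = π×127⁴/64 = 1.277×10^7 mm⁴.
Effective length L_e = KL = 1×4.57 m = 4570 mm.
Euler critical load P_cr = π²EI/L_e² = π²×208000×1.277×10^7/4570² = 1.255×10^6 N.
P_allow = P_cr/n = 1.255×10^6/3.2 = 392300 N.

P_allow = 392 kN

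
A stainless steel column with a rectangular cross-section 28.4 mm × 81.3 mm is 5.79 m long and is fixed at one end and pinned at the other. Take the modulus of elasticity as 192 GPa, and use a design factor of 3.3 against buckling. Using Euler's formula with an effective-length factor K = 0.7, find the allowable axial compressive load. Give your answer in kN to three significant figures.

Buckling occurs about the weak axis: I_min = h·b³/12 = 81.3×28.4³/12 = 155200 mm⁴ (b = 28.4 mm is the smaller dimension).
Effective length L_e = KL = 0.7×5.79 m = 4053 mm.
Euler critical load P_cr = π²EI/L_e² = π²×192000×155200/4053² = 17900 N.
P_allow = P_cr/n = 17900/3.3 = 5425 N.

P_allow = 5.42 kN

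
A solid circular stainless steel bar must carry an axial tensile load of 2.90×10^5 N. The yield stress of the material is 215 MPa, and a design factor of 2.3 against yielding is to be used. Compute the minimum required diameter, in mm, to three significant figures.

Allowable stress σ_allow = 215/2.3 = 93.48 MPa.
Required area A = F/σ_allow = 290000/93.48 = 3102 mm².
A = πd²/4 → d = √(4A/π) = 62.85 mm.

d = 62.8 mm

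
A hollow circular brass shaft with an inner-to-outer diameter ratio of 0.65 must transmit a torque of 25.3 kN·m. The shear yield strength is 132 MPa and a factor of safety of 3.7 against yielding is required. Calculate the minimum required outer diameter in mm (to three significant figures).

d_o = 164 mm

τ_allow = 132/3.7 = 35.68 MPa.
For a hollow shaft τ = 16T/[πd_o³(1−k⁴)] with k = 0.65, so 1−k⁴ = 0.8215.
d_o³ = 16T/[π τ_allow (1−k⁴)] = 16×2.5300×10^7/(π×35.68×0.8215) = 4.397×10^6 mm³.
d_o = 163.8 mm.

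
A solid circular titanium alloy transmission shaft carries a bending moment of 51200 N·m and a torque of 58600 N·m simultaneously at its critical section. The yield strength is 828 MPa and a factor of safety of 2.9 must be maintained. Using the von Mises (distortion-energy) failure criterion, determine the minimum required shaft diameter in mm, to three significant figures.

σ_allow = σ_y/n = 828/2.9 = 285.5 MPa.
For a solid shaft σ_b = 32M/(πd³) and τ = 16T/(πd³), so the von Mises stress is σ' = (16/πd³)·√(4M²+3T²).
√(4M²+3T²) = √(4×(5.120×10^7)² + 3×(5.860×10^7)²) = 1.442×10^8 N·mm.
d³ = 16×1.442×10^8/(π×285.5) = 2.572×10^6 mm³.
d = 137.0 mm.

d = 137 mm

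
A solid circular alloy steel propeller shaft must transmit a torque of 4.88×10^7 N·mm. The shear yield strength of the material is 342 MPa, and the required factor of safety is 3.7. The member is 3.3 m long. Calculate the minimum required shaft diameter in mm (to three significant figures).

d = 139 mm

Allowable shear stress τ_allow = 342/3.7 = 92.43 MPa.
For a solid shaft τ = 16T/(πd³), so d³ = 16T/(π τ_allow) = 16×4.8800×10^7/(π×92.43) = 2.689×10^6 mm³.
d = (2.689×10^6)^(1/3) = 139.1 mm.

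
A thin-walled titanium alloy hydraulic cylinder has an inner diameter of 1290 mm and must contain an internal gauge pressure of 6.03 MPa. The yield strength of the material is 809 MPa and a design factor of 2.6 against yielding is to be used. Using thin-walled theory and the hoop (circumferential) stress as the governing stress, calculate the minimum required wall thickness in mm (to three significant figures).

t = 12.5 mm

σ_allow = 809/2.6 = 311.2 MPa.
Hoop stress σ_h = pD/(2t), so t = pD/(2σ_allow) = 6.03×1290/(2×311.2) = 12.50 mm.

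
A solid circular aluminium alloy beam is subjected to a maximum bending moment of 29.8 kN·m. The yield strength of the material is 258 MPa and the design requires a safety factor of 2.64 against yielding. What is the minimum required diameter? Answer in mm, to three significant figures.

σ_allow = 258/2.64 = 97.73 MPa.
For a solid circular section σ = 32M/(πd³), so d³ = 32M/(π σ_allow) = 32×2.9800×10^7/(π×97.73) = 3.106×10^6 mm³.
d = 145.9 mm.

d = 146 mm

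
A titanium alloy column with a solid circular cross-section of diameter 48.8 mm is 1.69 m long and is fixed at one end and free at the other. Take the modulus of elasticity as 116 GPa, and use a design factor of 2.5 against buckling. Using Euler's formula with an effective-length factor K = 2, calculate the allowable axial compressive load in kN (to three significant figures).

P_allow = 11.2 kN

I = πd⁴/64 = π×48.8⁴/64 = 278400 mm⁴.
Effective length L_e = KL = 2×1.69 m = 3380 mm.
Euler critical load P_cr = π²EI/L_e² = π²×116000×278400/3380² = 27900 N.
P_allow = P_cr/n = 27900/2.5 = 11160 N.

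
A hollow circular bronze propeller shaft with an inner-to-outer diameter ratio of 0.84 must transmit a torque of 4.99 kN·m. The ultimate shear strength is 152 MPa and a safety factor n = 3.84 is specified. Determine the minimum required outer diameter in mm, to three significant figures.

d_o = 109 mm

τ_allow = 152/3.84 = 39.58 MPa.
For a hollow shaft τ = 16T/[πd_o³(1−k⁴)] with k = 0.84, so 1−k⁴ = 0.5021.
d_o³ = 16T/[π τ_allow (1−k⁴)] = 16×4990000/(π×39.58×0.5021) = 1.279×10^6 mm³.
d_o = 108.5 mm.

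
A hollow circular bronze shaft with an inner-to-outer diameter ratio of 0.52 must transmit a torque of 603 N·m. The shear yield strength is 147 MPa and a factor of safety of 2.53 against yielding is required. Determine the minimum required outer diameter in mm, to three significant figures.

τ_allow = 147/2.53 = 58.10 MPa.
For a hollow shaft τ = 16T/[πd_o³(1−k⁴)] with k = 0.52, so 1−k⁴ = 0.9269.
d_o³ = 16T/[π τ_allow (1−k⁴)] = 16×603000/(π×58.10×0.9269) = 57030 mm³.
d_o = 38.49 mm.

d_o = 38.5 mm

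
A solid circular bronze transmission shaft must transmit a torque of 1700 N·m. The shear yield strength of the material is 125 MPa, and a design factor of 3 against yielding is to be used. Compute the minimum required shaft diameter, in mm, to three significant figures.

Allowable shear stress τ_allow = 125/3 = 41.67 MPa.
For a solid shaft τ = 16T/(πd³), so d³ = 16T/(π τ_allow) = 16×1700000/(π×41.67) = 207800 mm³.
d = (207800)^(1/3) = 59.23 mm.

d = 59.2 mm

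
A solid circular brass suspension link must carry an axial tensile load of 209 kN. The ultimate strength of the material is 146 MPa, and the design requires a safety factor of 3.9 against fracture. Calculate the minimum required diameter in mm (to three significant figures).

d = 84.3 mm

Allowable stress σ_allow = 146/3.9 = 37.44 MPa.
Required area A = F/σ_allow = 209000/37.44 = 5583 mm².
A = πd²/4 → d = √(4A/π) = 84.31 mm.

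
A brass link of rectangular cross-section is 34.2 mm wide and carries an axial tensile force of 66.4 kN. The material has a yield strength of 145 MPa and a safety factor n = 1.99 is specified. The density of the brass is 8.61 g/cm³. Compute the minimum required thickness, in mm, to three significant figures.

σ_allow = 145/1.99 = 72.86 MPa.
Required area A = F/σ_allow = 66400/72.86 = 911.3 mm².
t = A/w = 911.3/34.2 = 26.65 mm.

t = 26.6 mm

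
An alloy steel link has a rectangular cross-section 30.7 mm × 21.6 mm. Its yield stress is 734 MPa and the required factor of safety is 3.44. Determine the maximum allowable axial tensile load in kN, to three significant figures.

σ_allow = 734/3.44 = 213.4 MPa.
A = 30.7×21.6 = 663.1 mm².
F_allow = σ_allow × A = 213.4×663.1 = 141500 N.

F_allow = 141 kN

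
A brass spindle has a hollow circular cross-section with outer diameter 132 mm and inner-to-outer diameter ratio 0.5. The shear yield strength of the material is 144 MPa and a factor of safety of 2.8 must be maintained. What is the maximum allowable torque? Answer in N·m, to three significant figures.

τ_allow = 144/2.8 = 51.43 MPa.
For a hollow shaft T_allow = τ_allow·πd_o³(1−k⁴)/16 with 1−k⁴ = 0.9375, so πd_o³(1−k⁴)/16 = 423400 mm³.
T_allow = 51.43×423400 = 2.177×10^7 N·mm = 21770 N·m.

T_allow = 21800 N·m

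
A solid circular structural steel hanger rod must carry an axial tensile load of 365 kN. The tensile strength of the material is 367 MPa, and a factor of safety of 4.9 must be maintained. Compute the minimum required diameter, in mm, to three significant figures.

d = 78.8 mm

Allowable stress σ_allow = 367/4.9 = 74.90 MPa.
Required area A = F/σ_allow = 365000/74.90 = 4873 mm².
A = πd²/4 → d = √(4A/π) = 78.77 mm.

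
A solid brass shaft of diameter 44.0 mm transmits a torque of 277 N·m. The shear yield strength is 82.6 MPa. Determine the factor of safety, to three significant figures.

τ = 16T/(πd³) = 16×277000/(π×44.0³) = 16.56 MPa.
n = τ_limit/τ = 82.6/16.56 = 4.988.

n = 4.99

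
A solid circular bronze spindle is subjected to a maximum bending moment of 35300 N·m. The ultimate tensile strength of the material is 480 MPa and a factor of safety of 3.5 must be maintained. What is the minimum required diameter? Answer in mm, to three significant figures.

d = 138 mm

σ_allow = 480/3.5 = 137.1 MPa.
For a solid circular section σ = 32M/(πd³), so d³ = 32M/(π σ_allow) = 32×3.5300×10^7/(π×137.1) = 2.622×10^6 mm³.
d = 137.9 mm.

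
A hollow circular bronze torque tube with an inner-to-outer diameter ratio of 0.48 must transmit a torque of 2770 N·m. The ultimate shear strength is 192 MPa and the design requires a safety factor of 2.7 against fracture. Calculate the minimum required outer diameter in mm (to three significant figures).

τ_allow = 192/2.7 = 71.11 MPa.
For a hollow shaft τ = 16T/[πd_o³(1−k⁴)] with k = 0.48, so 1−k⁴ = 0.9469.
d_o³ = 16T/[π τ_allow (1−k⁴)] = 16×2770000/(π×71.11×0.9469) = 209500 mm³.
d_o = 59.39 mm.

d_o = 59.4 mm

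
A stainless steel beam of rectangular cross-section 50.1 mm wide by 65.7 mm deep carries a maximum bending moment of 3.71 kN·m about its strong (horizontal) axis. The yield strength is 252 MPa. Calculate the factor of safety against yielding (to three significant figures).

n = 2.45

Section modulus S = bh²/6 = 50.1×65.7²/6 = 36040 mm³.
σ = M/S = 3710000/36040 = 102.9 MPa.
n = 252/102.9 = 2.448.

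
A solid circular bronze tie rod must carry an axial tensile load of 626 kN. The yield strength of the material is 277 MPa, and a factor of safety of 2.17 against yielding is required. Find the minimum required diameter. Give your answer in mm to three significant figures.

d = 79.0 mm

Allowable stress σ_allow = 277/2.17 = 127.6 MPa.
Required area A = F/σ_allow = 626000/127.6 = 4904 mm².
A = πd²/4 → d = √(4A/π) = 79.02 mm.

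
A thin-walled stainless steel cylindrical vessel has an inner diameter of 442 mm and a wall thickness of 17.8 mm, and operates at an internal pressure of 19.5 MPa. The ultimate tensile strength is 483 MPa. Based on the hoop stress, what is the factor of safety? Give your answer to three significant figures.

n = 1.99

σ_h = pD/(2t) = 19.5×442/(2×17.8) = 242.1 MPa.
n = 483/242.1 = 1.995.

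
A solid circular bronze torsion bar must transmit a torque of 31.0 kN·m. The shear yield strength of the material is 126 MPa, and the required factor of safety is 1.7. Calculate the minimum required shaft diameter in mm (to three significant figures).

d = 129 mm

Allowable shear stress τ_allow = 126/1.7 = 74.12 MPa.
For a solid shaft τ = 16T/(πd³), so d³ = 16T/(π τ_allow) = 16×3.1000×10^7/(π×74.12) = 2.130×10^6 mm³.
d = (2.130×10^6)^(1/3) = 128.7 mm.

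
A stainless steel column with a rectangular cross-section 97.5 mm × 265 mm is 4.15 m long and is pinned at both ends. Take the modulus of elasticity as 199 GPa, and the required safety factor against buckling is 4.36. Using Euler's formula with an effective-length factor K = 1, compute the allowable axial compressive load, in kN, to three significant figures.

P_allow = 535 kN

Buckling occurs about the weak axis: I_min = h·b³/12 = 265×97.5³/12 = 2.047×10^7 mm⁴ (b = 97.5 mm is the smaller dimension).
Effective length L_e = KL = 1×4.15 m = 4150 mm.
Euler critical load P_cr = π²EI/L_e² = π²×199000×2.047×10^7/4150² = 2.334×10^6 N.
P_allow = P_cr/n = 2.334×10^6/4.36 = 535400 N.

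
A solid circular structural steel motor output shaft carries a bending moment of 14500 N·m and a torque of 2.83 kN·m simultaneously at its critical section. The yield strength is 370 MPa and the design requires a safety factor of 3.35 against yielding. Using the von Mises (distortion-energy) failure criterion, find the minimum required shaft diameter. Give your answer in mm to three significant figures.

σ_allow = σ_y/n = 370/3.35 = 110.4 MPa.
For a solid shaft σ_b = 32M/(πd³) and τ = 16T/(πd³), so the von Mises stress is σ' = (16/πd³)·√(4M²+3T²).
√(4M²+3T²) = √(4×(1.450×10^7)² + 3×(2.830×10^6)²) = 2.941×10^7 N·mm.
d³ = 16×2.941×10^7/(π×110.4) = 1.356×10^6 mm³.
d = 110.7 mm.

d = 111 mm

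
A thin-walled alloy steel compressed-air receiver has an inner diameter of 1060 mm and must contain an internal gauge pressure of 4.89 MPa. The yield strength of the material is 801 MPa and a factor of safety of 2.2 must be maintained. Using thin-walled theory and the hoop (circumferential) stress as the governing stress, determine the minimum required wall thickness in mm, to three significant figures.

σ_allow = 801/2.2 = 364.1 MPa.
Hoop stress σ_h = pD/(2t), so t = pD/(2σ_allow) = 4.89×1060/(2×364.1) = 7.118 mm.

t = 7.12 mm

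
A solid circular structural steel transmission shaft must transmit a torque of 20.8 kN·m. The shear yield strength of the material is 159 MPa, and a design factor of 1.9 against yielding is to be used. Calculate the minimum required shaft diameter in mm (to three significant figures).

d = 108 mm

Allowable shear stress τ_allow = 159/1.9 = 83.68 MPa.
For a solid shaft τ = 16T/(πd³), so d³ = 16T/(π τ_allow) = 16×2.0800×10^7/(π×83.68) = 1.266×10^6 mm³.
d = (1.266×10^6)^(1/3) = 108.2 mm.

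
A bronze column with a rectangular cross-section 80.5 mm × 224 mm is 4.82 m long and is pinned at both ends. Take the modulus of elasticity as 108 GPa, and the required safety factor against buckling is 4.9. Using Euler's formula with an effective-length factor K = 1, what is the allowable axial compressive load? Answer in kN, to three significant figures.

Buckling occurs about the weak axis: I_min = h·b³/12 = 224×80.5³/12 = 9.738×10^6 mm⁴ (b = 80.5 mm is the smaller dimension).
Effective length L_e = KL = 1×4.82 m = 4820 mm.
Euler critical load P_cr = π²EI/L_e² = π²×108000×9.738×10^6/4820² = 446800 N.
P_allow = P_cr/n = 446800/4.9 = 91180 N.

P_allow = 91.2 kN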